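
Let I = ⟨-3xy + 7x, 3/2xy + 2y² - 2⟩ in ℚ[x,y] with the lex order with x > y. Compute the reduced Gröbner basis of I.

The reduced Gröbner basis is the canonical form of the ideal for this ordering.

f_1 = -3xy + 7x, LT = xy.
f_2 = 3/2xy + 2y² - 2, LT = xy.

S(f_1,f_2): lcm = xy. S = -7/3x - 4/3y² + 4/3.
  leading term x: no divisor's leading term divides it; move -7/3x to the remainder.
  leading term y²: no divisor's leading term divides it; move -4/3y² to the remainder.
  leading term 1: no divisor's leading term divides it; move 4/3 to the remainder.
  remainder -7/3x - 4/3y² + 4/3 ≠ 0; add g_3 = -7/3x - 4/3y² + 4/3 to the basis.

S(f_1,g_3): lcm = xy. S = -7/3x - 4/7y³ + 4/7y.
  leading term x: subtract (1)·g_3 from -7/3x - 4/7y³ + 4/7y → -4/7y³ + 4/3y² + 4/7y - 4/3
  leading term y³: no divisor's leading term divides it; move -4/7y³ to the remainder.
  leading term y²: no divisor's leading term divides it; move 4/3y² to the remainder.
  leading term y: no divisor's leading term divides it; move 4/7y to the remainder.
  leading term 1: no divisor's leading term divides it; move -4/3 to the remainder.
  remainder -4/7y³ + 4/3y² + 4/7y - 4/3 ≠ 0; add g_4 = -4/7y³ + 4/3y² + 4/7y - 4/3 to the basis.

S(f_2,g_3): lcm = xy. S = -4/7y³ + 4/3y² + 4/7y - 4/3.
  leading term y³: subtract (1)·g_4 from -4/7y³ + 4/3y² + 4/7y - 4/3 → 0
  remainder 0.

S(f_1,g_4): lcm = xy³. S = xy - 7/3x.
  leading term xy: subtract (-⅓)·f_1 from xy - 7/3x → 0
  remainder 0.

S(f_2,g_4): lcm = xy³. S = 7/3xy² + xy - 7/3x + 4/3y⁴ - 4/3y².
  leading term xy²: subtract (-7/9y)·f_1 from 7/3xy² + xy - 7/3x + 4/3y⁴ - 4/3y² → 58/9xy - 7/3x + 4/3y⁴ - 4/3y²
  leading term xy: subtract (-58/27)·f_1 from 58/9xy - 7/3x + 4/3y⁴ - 4/3y² → 343/27x + 4/3y⁴ - 4/3y²
  leading term x: subtract (-49/9)·g_3 from 343/27x + 4/3y⁴ - 4/3y² → 4/3y⁴ - 232/27y² + 196/27
  leading term y⁴: subtract (-7/3y)·g_4 from 4/3y⁴ - 232/27y² + 196/27 → 28/9y³ - 196/27y² - 28/9y + 196/27
  leading term y³: subtract (-49/9)·g_4 from 28/9y³ - 196/27y² - 28/9y + 196/27 → 0
  remainder 0.

S(g_3,g_4): leading monomials are coprime, so the S-polynomial reduces to 0 (Buchberger's first criterion).
Every S-polynomial of the final basis reduces to 0, so we have a Gröbner basis.
Inter-reduce: drop elements whose leading term is divisible by another's, tail-reduce, and make monic.

G = {x + 4/7y² - 4/7, y³ - 7/3y² - y + 7/3}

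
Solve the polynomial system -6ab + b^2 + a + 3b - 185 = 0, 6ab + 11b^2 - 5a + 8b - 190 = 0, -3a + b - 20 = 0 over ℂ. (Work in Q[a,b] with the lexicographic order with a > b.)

Compute a lex Gröbner basis by Buchberger's algorithm.
f_1 = -6ab + a + b^2 + 3b - 185, LT = ab.
f_2 = 6ab - 5a + 11b^2 + 8b - 190, LT = ab.
f_3 = -3a + b - 20, LT = a.

S(f_1,f_2): lcm = ab. S = 2/3a - 2b^2 - 11/6b + 125/2.
  leading term a: subtract (-2/9)·f_3 from 2/3a - 2b^2 - 11/6b + 125/2 → -2b^2 - 29/18b + 1045/18
  leading term b^2: no divisor's leading term divides it; move -2b^2 to the remainder.
  leading term b: no divisor's leading term divides it; move -29/18b to the remainder.
  leading term 1: no divisor's leading term divides it; move 1045/18 to the remainder.
  remainder -2b^2 - 29/18b + 1045/18 ≠ 0; add h_4 = -2b^2 - 29/18b + 1045/18 to the basis.

S(f_1,f_3): lcm = ab. S = -1/6a + 1/6b^2 - 43/6b + 185/6.
  leading term a: subtract (1/18)·f_3 from -1/6a + 1/6b^2 - 43/6b + 185/6 → 1/6b^2 - 65/9b + 575/18
  leading term b^2: subtract (-1/12)·h_4 from 1/6b^2 - 65/9b + 575/18 → -1589/216b + 7945/216
  leading term b: no divisor's leading term divides it; move -1589/216b to the remainder.
  leading term 1: no divisor's leading term divides it; move 7945/216 to the remainder.
  remainder -1589/216b + 7945/216 ≠ 0; add h_5 = -1589/216b + 7945/216 to the basis.

S(f_2,f_3): lcm = ab. S = -5/6a + 13/6b^2 - 16/3b - 95/3.
  leading term a: subtract (5/18)·f_3 from -5/6a + 13/6b^2 - 16/3b - 95/3 → 13/6b^2 - 101/18b - 235/9
  leading term b^2: subtract (-13/12)·h_4 from 13/6b^2 - 101/18b - 235/9 → -1589/216b + 7945/216
  leading term b: subtract (1)·h_5 from -1589/216b + 7945/216 → 0
  remainder 0.

S(f_1,h_4): lcm = ab^2. S = -35/36ab + 1045/36a - 1/6b^3 - 1/2b^2 + 185/6b.
  leading term ab: subtract (35/216)·f_1 from -35/36ab + 1045/36a - 1/6b^3 - 1/2b^2 + 185/6b → 6235/216a - 1/6b^3 - 143/216b^2 + 2185/72b + 6475/216
  leading term a: subtract (-6235/648)·f_3 from 6235/216a - 1/6b^3 - 143/216b^2 + 2185/72b + 6475/216 → -1/6b^3 - 143/216b^2 + 6475/162b - 105275/648
  leading term b^3: subtract (1/12b)·h_4 from -1/6b^3 - 143/216b^2 + 6475/162b - 105275/648 → -19/36b^2 + 22765/648b - 105275/648
  leading term b^2: subtract (19/72)·h_4 from -19/36b^2 + 22765/648b - 105275/648 → 46081/1296b - 230405/1296
  leading term b: subtract (-29/6)·h_5 from 46081/1296b - 230405/1296 → 0
  remainder 0.

S(f_2,h_4): lcm = ab^2. S = -59/36ab + 1045/36a + 11/6b^3 + 4/3b^2 - 95/3b.
  leading term ab: subtract (59/216)·f_1 from -59/36ab + 1045/36a + 11/6b^3 + 4/3b^2 - 95/3b → 6211/216a + 11/6b^3 + 229/216b^2 - 2339/72b + 10915/216
  leading term a: subtract (-6211/648)·f_3 from 6211/216a + 11/6b^3 + 229/216b^2 - 2339/72b + 10915/216 → 11/6b^3 + 229/216b^2 - 1855/81b - 91475/648
  leading term b^3: subtract (-11/12b)·h_4 from 11/6b^3 + 229/216b^2 - 1855/81b - 91475/648 → -5/12b^2 + 19645/648b - 91475/648
  leading term b^2: subtract (5/24)·h_4 from -5/12b^2 + 19645/648b - 91475/648 → 39725/1296b - 198625/1296
  leading term b: subtract (-25/6)·h_5 from 39725/1296b - 198625/1296 → 0
  remainder 0.

S(f_3,h_4): leading monomials are coprime, so the S-polynomial reduces to 0 (Buchberger's first criterion).
S(f_1,h_5): lcm = ab. S = 29/6a - 1/6b^2 - 1/2b + 185/6.
  leading term a: subtract (-29/18)·f_3 from 29/6a - 1/6b^2 - 1/2b + 185/6 → -1/6b^2 + 10/9b - 25/18
  leading term b^2: subtract (1/12)·h_4 from -1/6b^2 + 10/9b - 25/18 → 269/216b - 1345/216
  leading term b: subtract (-269/1589)·h_5 from 269/216b - 1345/216 → 0
  remainder 0.

S(f_2,h_5): lcm = ab. S = 25/6a + 11/6b^2 + 4/3b - 95/3.
  leading term a: subtract (-25/18)·f_3 from 25/6a + 11/6b^2 + 4/3b - 95/3 → 11/6b^2 + 49/18b - 535/9
  leading term b^2: subtract (-11/12)·h_4 from 11/6b^2 + 49/18b - 535/9 → 269/216b - 1345/216
  leading term b: subtract (-269/1589)·h_5 from 269/216b - 1345/216 → 0
  remainder 0.

S(f_3,h_5): leading monomials are coprime, so the S-polynomial reduces to 0 (Buchberger's first criterion).
S(h_4,h_5): lcm = b^2. S = 209/36b - 1045/36.
  leading term b: subtract (-1254/1589)·h_5 from 209/36b - 1045/36 → 0
  remainder 0.

Every S-polynomial of the final basis reduces to 0, so we have a Gröbner basis.
Inter-reduce: drop elements whose leading term is divisible by another's, tail-reduce, and make monic.
Reduced Gröbner basis: {a + 5, b - 5}.

A lex Gröbner basis eliminates variables successively. Here b - 5 depends only on b, with roots {5}; lifting each root through the earlier basis elements recovers the full solutions.
  b = 5: the earlier basis element becomes a + 5 = 0, giving a = -5 — point (-5, 5).

{(-5, 5)}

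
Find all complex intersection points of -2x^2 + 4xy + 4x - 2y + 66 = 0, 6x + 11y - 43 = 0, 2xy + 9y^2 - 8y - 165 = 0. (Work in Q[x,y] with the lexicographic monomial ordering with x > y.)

{(-2, 5)}

Compute a lex Gröbner basis by Buchberger's algorithm.
f_1 = -2x^2 + 4xy + 4x - 2y + 66, LT = x^2.
f_2 = 6x + 11y - 43, LT = x.
f_3 = 2xy + 9y^2 - 8y - 165, LT = xy.

S(f_1,f_2): lcm = x^2. S = -23/6xy + 31/6x + y - 33.
  leading term xy: subtract (-23/36y)·f_2 from -23/6xy + 31/6x + y - 33 → 31/6x + 253/36y^2 - 953/36y - 33
  leading term x: subtract (31/36)·f_2 from 31/6x + 253/36y^2 - 953/36y - 33 → 253/36y^2 - 647/18y + 145/36
  leading term y^2: no divisor's leading term divides it; move 253/36y^2 to the remainder.
  leading term y: no divisor's leading term divides it; move -647/18y to the remainder.
  leading term 1: no divisor's leading term divides it; move 145/36 to the remainder.
  remainder 253/36y^2 - 647/18y + 145/36 ≠ 0; add h_4 = 253/36y^2 - 647/18y + 145/36 to the basis.

S(f_1,f_3): lcm = x^2y. S = -13/2xy^2 + 2xy + 165/2x + y^2 - 33y.
  leading term xy^2: subtract (-13/12y^2)·f_2 from -13/2xy^2 + 2xy + 165/2x + y^2 - 33y → 2xy + 165/2x + 143/12y^3 - 547/12y^2 - 33y
  leading term xy: subtract (1/3y)·f_2 from 2xy + 165/2x + 143/12y^3 - 547/12y^2 - 33y → 165/2x + 143/12y^3 - 197/4y^2 - 56/3y
  leading term x: subtract (55/4)·f_2 from 165/2x + 143/12y^3 - 197/4y^2 - 56/3y → 143/12y^3 - 197/4y^2 - 2039/12y + 2365/4
  leading term y^3: subtract (39/23y)·h_4 from 143/12y^3 - 197/4y^2 - 2039/12y + 2365/4 → 3229/276y^2 - 24391/138y + 2365/4
  leading term y^2: subtract (9687/5819)·h_4 from 3229/276y^2 - 24391/138y + 2365/4 → -2040880/17457y + 10204400/17457
  leading term y: no divisor's leading term divides it; move -2040880/17457y to the remainder.
  leading term 1: no divisor's leading term divides it; move 10204400/17457 to the remainder.
  remainder -2040880/17457y + 10204400/17457 ≠ 0; add h_5 = -2040880/17457y + 10204400/17457 to the basis.

S(f_2,f_3): lcm = xy. S = -8/3y^2 - 19/6y + 165/2.
  leading term y^2: subtract (-96/253)·h_4 from -8/3y^2 - 19/6y + 165/2 → -25511/1518y + 127555/1518
  leading term y: subtract (23/160)·h_5 from -25511/1518y + 127555/1518 → 0
  remainder 0.

S(f_1,h_4): leading monomials are coprime, so the S-polynomial reduces to 0 (Buchberger's first criterion).
S(f_2,h_4): leading monomials are coprime, so the S-polynomial reduces to 0 (Buchberger's first criterion).
S(f_3,h_4): lcm = xy^2. S = 1294/253xy - 145/253x + 9/2y^3 - 4y^2 - 165/2y.
  leading term xy: subtract (647/759y)·f_2 from 1294/253xy - 145/253x + 9/2y^3 - 4y^2 - 165/2y → -145/253x + 9/2y^3 - 923/69y^2 - 69593/1518y
  leading term x: subtract (-145/1518)·f_2 from -145/253x + 9/2y^3 - 923/69y^2 - 69593/1518y → 9/2y^3 - 923/69y^2 - 11333/253y - 6235/1518
  leading term y^3: subtract (162/253y)·h_4 from 9/2y^3 - 923/69y^2 - 11333/253y - 6235/1518 → 7316/759y^2 - 23971/506y - 6235/1518
  leading term y^2: subtract (87792/64009)·h_4 from 7316/759y^2 - 23971/506y - 6235/1518 → 739819/384054y - 3699095/384054
  leading term y: subtract (-29/1760)·h_5 from 739819/384054y - 3699095/384054 → 0
  remainder 0.

S(f_1,h_5): leading monomials are coprime, so the S-polynomial reduces to 0 (Buchberger's first criterion).
S(f_2,h_5): leading monomials are coprime, so the S-polynomial reduces to 0 (Buchberger's first criterion).
S(f_3,h_5): lcm = xy. S = 5x + 9/2y^2 - 4y - 165/2.
  leading term x: subtract (5/6)·f_2 from 5x + 9/2y^2 - 4y - 165/2 → 9/2y^2 - 79/6y - 140/3
  leading term y^2: subtract (162/253)·h_4 from 9/2y^2 - 79/6y - 140/3 → 14951/1518y - 74755/1518
  leading term y: subtract (-343873/4081760)·h_5 from 14951/1518y - 74755/1518 → 0
  remainder 0.

S(h_4,h_5): lcm = y^2. S = -29/253y + 145/253.
  leading term y: subtract (2001/2040880)·h_5 from -29/253y + 145/253 → 0
  remainder 0.

Every S-polynomial of the final basis reduces to 0, so we have a Gröbner basis.
Inter-reduce: drop elements whose leading term is divisible by another's, tail-reduce, and make monic.
Reduced Gröbner basis: {x + 2, y - 5}.

Elimination: the polynomial y - 5 lies in the elimination ideal for y, so y ∈ {5}. For each such y, the remaining basis elements (now univariate) give the rest of the solution.
  y = 5: the earlier basis element becomes x + 2 = 0, giving x = -2 — point (-2, 5).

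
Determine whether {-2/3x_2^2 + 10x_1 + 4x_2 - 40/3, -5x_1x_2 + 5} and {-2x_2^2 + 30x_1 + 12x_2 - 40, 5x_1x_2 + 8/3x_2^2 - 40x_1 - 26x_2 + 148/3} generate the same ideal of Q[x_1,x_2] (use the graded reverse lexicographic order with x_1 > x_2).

Two ideals are equal iff their reduced Gröbner bases coincide (the reduced basis is unique for a fixed ordering).
Buchberger on the first generating set:
f_1 = -2/3x_2^2 + 10x_1 + 4x_2 - 40/3, LT = x_2^2.
f_2 = -5x_1x_2 + 5, LT = x_1x_2.

S(f_1,f_2): lcm = x_1x_2^2. S = -15x_1^2 - 6x_1x_2 + 20x_1 + x_2.
  reduce S modulo (f_1, f_2):
  remainder -15x_1^2 + 20x_1 + x_2 - 6 ≠ 0; add g_3 = -15x_1^2 + 20x_1 + x_2 - 6 to the basis.

The other S-polynomials (S(f_1,g_3), S(f_2,g_3)) all reduce to 0 modulo the current basis, so we have a Gröbner basis.
Inter-reduce: drop elements whose leading term is divisible by another's, tail-reduce, and make monic.
Reduced Gröbner basis: {x_1^2 - 4/3x_1 - 1/15x_2 + 2/5, x_1x_2 - 1, x_2^2 - 15x_1 - 6x_2 + 20}.

Buchberger on the second generating set:
h_1 = -2x_2^2 + 30x_1 + 12x_2 - 40, LT = x_2^2.
h_2 = 5x_1x_2 + 8/3x_2^2 - 40x_1 - 26x_2 + 148/3, LT = x_1x_2.

S(h_1,h_2): lcm = x_1x_2^2. S = -8/15x_2^3 - 15x_1^2 + 2x_1x_2 + 26/5x_2^2 + 20x_1 - 148/15x_2.
  reduce S modulo (h_1, h_2):
  remainder -15x_1^2 + 50x_1 + 4/5x_2 - 224/5 ≠ 0; add k_3 = -15x_1^2 + 50x_1 + 4/5x_2 - 224/5 to the basis.

The other S-polynomials (S(h_1,k_3), S(h_2,k_3)) all reduce to 0 modulo the current basis, so we have a Gröbner basis.
Inter-reduce: drop elements whose leading term is divisible by another's, tail-reduce, and make monic.
Reduced Gröbner basis: {x_1^2 - 10/3x_1 - 4/75x_2 + 224/75, x_1x_2 - 2x_2 - 4/5, x_2^2 - 15x_1 - 6x_2 + 20}.

Since the reduced bases disagree, the two ideals are not the same.
The choice of monomial ordering does not affect the verdict — as long as both bases are computed under the same ordering, their equality decides ideal equality.

No, the ideals differ.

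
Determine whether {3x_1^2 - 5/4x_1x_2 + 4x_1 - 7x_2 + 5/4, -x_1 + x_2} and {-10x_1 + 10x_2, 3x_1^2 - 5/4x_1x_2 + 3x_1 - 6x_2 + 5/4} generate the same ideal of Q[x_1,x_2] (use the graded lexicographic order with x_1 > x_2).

Two ideals are equal iff their reduced Gröbner bases coincide (the reduced basis is unique for a fixed ordering).
Buchberger on the first generating set:
f_1 = 3x_1^2 - 5/4x_1x_2 + 4x_1 - 7x_2 + 5/4, LT = x_1^2.
f_2 = -x_1 + x_2, LT = x_1.

S(f_1,f_2): lcm = x_1^2. S = 7/12x_1x_2 + 4/3x_1 - 7/3x_2 + 5/12.
  leading term x_1x_2: subtract (-7/12x_2)·f_2 from 7/12x_1x_2 + 4/3x_1 - 7/3x_2 + 5/12 → 7/12x_2^2 + 4/3x_1 - 7/3x_2 + 5/12
  leading term x_2^2: no divisor's leading term divides it; move 7/12x_2^2 to the remainder.
  leading term x_1: subtract (-4/3)·f_2 from 4/3x_1 - 7/3x_2 + 5/12 → -x_2 + 5/12
  leading term x_2: no divisor's leading term divides it; move -x_2 to the remainder.
  leading term 1: no divisor's leading term divides it; move 5/12 to the remainder.
  remainder 7/12x_2^2 - x_2 + 5/12 ≠ 0; add g_3 = 7/12x_2^2 - x_2 + 5/12 to the basis.

The other S-polynomials (S(f_1,g_3), S(f_2,g_3)) all reduce to 0 modulo the current basis, so we have a Gröbner basis.
Inter-reduce: drop elements whose leading term is divisible by another's, tail-reduce, and make monic.
Reduced Gröbner basis: {x_2^2 - 12/7x_2 + 5/7, x_1 - x_2}.

Buchberger on the second generating set:
h_1 = -10x_1 + 10x_2, LT = x_1.
h_2 = 3x_1^2 - 5/4x_1x_2 + 3x_1 - 6x_2 + 5/4, LT = x_1^2.

S(h_1,h_2): lcm = x_1^2. S = -7/12x_1x_2 - x_1 + 2x_2 - 5/12.
  leading term x_1x_2: subtract (7/120x_2)·h_1 from -7/12x_1x_2 - x_1 + 2x_2 - 5/12 → -7/12x_2^2 - x_1 + 2x_2 - 5/12
  leading term x_2^2: no divisor's leading term divides it; move -7/12x_2^2 to the remainder.
  leading term x_1: subtract (1/10)·h_1 from -x_1 + 2x_2 - 5/12 → x_2 - 5/12
  leading term x_2: no divisor's leading term divides it; move x_2 to the remainder.
  leading term 1: no divisor's leading term divides it; move -5/12 to the remainder.
  remainder -7/12x_2^2 + x_2 - 5/12 ≠ 0; add k_3 = -7/12x_2^2 + x_2 - 5/12 to the basis.

The other S-polynomials (S(h_1,k_3), S(h_2,k_3)) all reduce to 0 modulo the current basis, so we have a Gröbner basis.
Inter-reduce: drop elements whose leading term is divisible by another's, tail-reduce, and make monic.
Reduced Gröbner basis: {x_2^2 - 12/7x_2 + 5/7, x_1 - x_2}.

Same reduced basis, so the two generating sets span the same ideal.

Yes, the ideals are equal.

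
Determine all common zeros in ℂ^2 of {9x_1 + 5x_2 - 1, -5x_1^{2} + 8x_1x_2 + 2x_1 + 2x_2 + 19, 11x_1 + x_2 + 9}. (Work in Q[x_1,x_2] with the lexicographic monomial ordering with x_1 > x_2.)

Compute a lex Gröbner basis by Buchberger's algorithm.
f_1 = 9x_1 + 5x_2 - 1, LT = x_1.
f_2 = -5x_1^{2} + 8x_1x_2 + 2x_1 + 2x_2 + 19, LT = x_1^{2}.
f_3 = 11x_1 + x_2 + 9, LT = x_1.

S(f_1,f_2): lcm = x_1^{2}. S = \tfrac{97}{45}x_1x_2 + \tfrac{13}{45}x_1 + \tfrac{2}{5}x_2 + \tfrac{19}{5}.
  reduce S modulo (f_1, f_2, f_3):
  remainder -\tfrac{97}{81}x_2^{2} + \tfrac{194}{405}x_2 + \tfrac{1552}{405} ≠ 0; add h_4 = -\tfrac{97}{81}x_2^{2} + \tfrac{194}{405}x_2 + \tfrac{1552}{405} to the basis.

S(f_1,f_3): lcm = x_1. S = \tfrac{46}{99}x_2 - \tfrac{92}{99}.
  reduce S modulo (f_1, f_2, f_3, h_4):
  remainder \tfrac{46}{99}x_2 - \tfrac{92}{99} ≠ 0; add h_5 = \tfrac{46}{99}x_2 - \tfrac{92}{99} to the basis.

The other S-polynomials (S(f_2,f_3), S(f_1,h_4), S(f_2,h_4), S(f_3,h_4), S(f_1,h_5), S(f_2,h_5), S(f_3,h_5), S(h_4,h_5)) all reduce to 0 modulo the current basis, so we have a Gröbner basis.
Inter-reduce: drop elements whose leading term is divisible by another's, tail-reduce, and make monic.
Reduced Gröbner basis: {x_1 + 1, x_2 - 2}.

A lex Gröbner basis eliminates variables successively. Here x_2 - 2 depends only on x_2, with roots {2}; lifting each root through the earlier basis elements recovers the full solutions.
  x_2 = 2: the earlier basis element becomes x_1 + 1 = 0, giving x_1 = -1 — point (-1, 2).

{(-1, 2)}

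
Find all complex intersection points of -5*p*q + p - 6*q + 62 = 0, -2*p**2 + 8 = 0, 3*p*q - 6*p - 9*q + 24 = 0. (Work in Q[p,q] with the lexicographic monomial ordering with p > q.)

Compute a lex Gröbner basis by Buchberger's algorithm.
f_1 = -5*p*q + p - 6*q + 62, LT = p*q.
f_2 = -2*p**2 + 8, LT = p**2.
f_3 = 3*p*q - 6*p - 9*q + 24, LT = p*q.

S(f_1,f_2): lcm = p**2*q. S = -1/5*p**2 + 6/5*p*q - 62/5*p + 4*q.
  reduce S modulo (f_1, f_2, f_3):
  remainder -304/25*p + 64/25*q + 352/25 ≠ 0; add h_4 = -304/25*p + 64/25*q + 352/25 to the basis.

S(f_1,f_3): lcm = p*q. S = 9/5*p + 21/5*q - 102/5.
  reduce S modulo (f_1, f_2, f_3, h_4):
  remainder 87/19*q - 348/19 ≠ 0; add h_5 = 87/19*q - 348/19 to the basis.

The other S-polynomials (S(f_2,f_3), S(f_1,h_4), S(f_2,h_4), S(f_3,h_4), S(f_1,h_5), S(f_2,h_5), S(f_3,h_5), S(h_4,h_5)) all reduce to 0 modulo the current basis, so we have a Gröbner basis.
Inter-reduce: drop elements whose leading term is divisible by another's, tail-reduce, and make monic.
Reduced Gröbner basis: {p - 2, q - 4}.

From the last basis element, q - 4 = 0, so q takes values in {4}. Each choice, substituted upward through the basis, yields the corresponding point(s) of the solution set.
  q = 4: the earlier basis element becomes p - 2 = 0, giving p = 2 — point (2, 4).
Zero-dimensionality of the ideal guarantees finitely many solutions over ℂ.

{(2, 4)}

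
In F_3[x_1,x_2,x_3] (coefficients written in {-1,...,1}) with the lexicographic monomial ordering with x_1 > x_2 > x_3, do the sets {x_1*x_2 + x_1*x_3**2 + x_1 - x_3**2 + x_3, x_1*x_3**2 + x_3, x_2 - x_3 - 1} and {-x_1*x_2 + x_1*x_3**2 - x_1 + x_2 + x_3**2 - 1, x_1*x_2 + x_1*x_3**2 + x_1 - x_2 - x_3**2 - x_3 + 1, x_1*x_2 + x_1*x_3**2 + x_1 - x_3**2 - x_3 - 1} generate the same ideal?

No, the ideals differ.

Since reduced Gröbner bases are canonical representatives of ideals under a given ordering, it suffices to compute and compare them.
Buchberger on the first generating set:
f_1 = x_1*x_2 + x_1*x_3**2 + x_1 - x_3**2 + x_3, LT = x_1*x_2.
f_2 = x_1*x_3**2 + x_3, LT = x_1*x_3**2.
f_3 = x_2 - x_3 - 1, LT = x_2.

S(f_1,f_2): lcm = x_1*x_2*x_3**2. S = x_1*x_3**4 + x_1*x_3**2 - x_2*x_3 - x_3**4 + x_3**3.
  reduce S modulo (f_1, f_2, f_3):
  remainder -x_3**4 - x_3**2 + x_3 ≠ 0; add g_4 = -x_3**4 - x_3**2 + x_3 to the basis.

S(f_1,f_3): lcm = x_1*x_2. S = x_1*x_3**2 + x_1*x_3 - x_1 - x_3**2 + x_3.
  reduce S modulo (f_1, f_2, f_3, g_4):
  remainder x_1*x_3 - x_1 - x_3**2 ≠ 0; add g_5 = x_1*x_3 - x_1 - x_3**2 to the basis.

S(f_2,g_4): lcm = x_1*x_3**4. S = -x_1*x_3**2 + x_1*x_3 + x_3**3.
  reduce S modulo (f_1, f_2, f_3, g_4, g_5):
  remainder x_1 + x_3**3 + x_3**2 + x_3 ≠ 0; add g_6 = x_1 + x_3**3 + x_3**2 + x_3 to the basis.

The other S-polynomials (S(f_2,f_3), S(f_1,g_4), S(f_3,g_4), S(f_1,g_5), S(f_2,g_5), S(f_3,g_5), S(g_4,g_5), S(f_1,g_6), S(f_2,g_6), S(f_3,g_6), S(g_4,g_6), S(g_5,g_6)) all reduce to 0 modulo the current basis, so we have a Gröbner basis.
Inter-reduce: drop elements whose leading term is divisible by another's, tail-reduce, and make monic.
Reduced Gröbner basis: {x_1 + x_3**3 + x_3**2 + x_3, x_2 - x_3 - 1, x_3**4 + x_3**2 - x_3}.

Buchberger on the second generating set:
h_1 = -x_1*x_2 + x_1*x_3**2 - x_1 + x_2 + x_3**2 - 1, LT = x_1*x_2.
h_2 = x_1*x_2 + x_1*x_3**2 + x_1 - x_2 - x_3**2 - x_3 + 1, LT = x_1*x_2.
h_3 = x_1*x_2 + x_1*x_3**2 + x_1 - x_3**2 - x_3 - 1, LT = x_1*x_2.

S(h_1,h_2): lcm = x_1*x_2. S = x_1*x_3**2 + x_3.
  reduce S modulo (h_1, h_2, h_3):
  remainder x_1*x_3**2 + x_3 ≠ 0; add k_4 = x_1*x_3**2 + x_3 to the basis.

S(h_1,h_3): lcm = x_1*x_2. S = x_1*x_3**2 - x_2 + x_3 - 1.
  reduce S modulo (h_1, h_2, h_3, k_4):
  remainder -x_2 - 1 ≠ 0; add k_5 = -x_2 - 1 to the basis.

S(h_1,k_4): lcm = x_1*x_2*x_3**2. S = -x_1*x_3**4 + x_1*x_3**2 - x_2*x_3**2 - x_2*x_3 - x_3**4 + x_3**2.
  reduce S modulo (h_1, h_2, h_3, k_4, k_5):
  remainder -x_3**4 + x_3**3 - x_3**2 ≠ 0; add k_6 = -x_3**4 + x_3**3 - x_3**2 to the basis.

S(h_1,k_5): lcm = x_1*x_2. S = -x_1*x_3**2 - x_2 - x_3**2 + 1.
  reduce S modulo (h_1, h_2, h_3, k_4, k_5, k_6):
  remainder -x_3**2 + x_3 - 1 ≠ 0; add k_7 = -x_3**2 + x_3 - 1 to the basis.

S(k_4,k_7): lcm = x_1*x_3**2. S = x_1*x_3 - x_1 + x_3.
  reduce S modulo (h_1, h_2, h_3, k_4, k_5, k_6, k_7):
  remainder x_1*x_3 - x_1 + x_3 ≠ 0; add k_8 = x_1*x_3 - x_1 + x_3 to the basis.

S(k_4,k_8): lcm = x_1*x_3**2. S = x_1*x_3 - x_3**2 + x_3.
  reduce S modulo (h_1, h_2, h_3, k_4, k_5, k_6, k_7, k_8):
  remainder x_1 - x_3 + 1 ≠ 0; add k_9 = x_1 - x_3 + 1 to the basis.

The other S-polynomials (S(h_2,h_3), S(h_2,k_4), S(h_3,k_4), S(h_2,k_5), S(h_3,k_5), S(k_4,k_5), S(h_1,k_6), S(h_2,k_6), S(h_3,k_6), S(k_4,k_6), S(k_5,k_6), S(h_1,k_7), S(h_2,k_7), S(h_3,k_7), S(k_5,k_7), S(k_6,k_7), S(h_1,k_8), S(h_2,k_8), S(h_3,k_8), S(k_5,k_8), S(k_6,k_8), S(k_7,k_8), S(h_1,k_9), S(h_2,k_9), S(h_3,k_9), S(k_4,k_9), S(k_5,k_9), S(k_6,k_9), S(k_7,k_9), S(k_8,k_9)) all reduce to 0 modulo the current basis, so we have a Gröbner basis.
Inter-reduce: drop elements whose leading term is divisible by another's, tail-reduce, and make monic.
Reduced Gröbner basis: {x_1 - x_3 + 1, x_2 + 1, x_3**2 - x_3 + 1}.

Since the reduced bases disagree, the two ideals are not the same.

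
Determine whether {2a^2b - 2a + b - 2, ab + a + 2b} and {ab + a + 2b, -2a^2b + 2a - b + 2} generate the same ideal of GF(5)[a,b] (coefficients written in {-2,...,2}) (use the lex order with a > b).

Yes, the ideals are equal.

Since reduced Gröbner bases are canonical representatives of ideals under a given ordering, it suffices to compute and compare them.
Buchberger on the first generating set:
f_1 = 2a^2b - 2a + b - 2, LT = a^2b.
f_2 = ab + a + 2b, LT = ab.

S(f_1,f_2): lcm = a^2b. S = -a^2 - 2ab - a - 2b - 1.
  reduce S modulo (f_1, f_2):
  remainder -a^2 + a + 2b - 1 ≠ 0; add g_3 = -a^2 + a + 2b - 1 to the basis.

S(f_1,g_3): lcm = a^2b. S = ab - a + 2b^2 + 2b - 1.
  reduce S modulo (f_1, f_2, g_3):
  remainder -2a + 2b^2 - 1 ≠ 0; add g_4 = -2a + 2b^2 - 1 to the basis.

S(f_1,g_4): lcm = a^2b. S = ab^3 + 2ab - a - 2b - 1.
  reduce S modulo (f_1, f_2, g_3, g_4):
  remainder -2b^3 - 2b^2 + 2b + 1 ≠ 0; add g_5 = -2b^3 - 2b^2 + 2b + 1 to the basis.

The other S-polynomials (S(f_2,g_3), S(f_2,g_4), S(g_3,g_4), S(f_1,g_5), S(f_2,g_5), S(g_3,g_5), S(g_4,g_5)) all reduce to 0 modulo the current basis, so we have a Gröbner basis.
Inter-reduce: drop elements whose leading term is divisible by another's, tail-reduce, and make monic.
Reduced Gröbner basis: {a - b^2 - 2, b^3 + b^2 - b + 2}.

Buchberger on the second generating set:
h_1 = ab + a + 2b, LT = ab.
h_2 = -2a^2b + 2a - b + 2, LT = a^2b.

S(h_1,h_2): lcm = a^2b. S = a^2 + 2ab + a + 2b + 1.
  reduce S modulo (h_1, h_2):
  remainder a^2 - a - 2b + 1 ≠ 0; add k_3 = a^2 - a - 2b + 1 to the basis.

S(h_1,k_3): lcm = a^2b. S = a^2 - 2ab + 2b^2 - b.
  reduce S modulo (h_1, h_2, k_3):
  remainder -2a + 2b^2 - 1 ≠ 0; add k_4 = -2a + 2b^2 - 1 to the basis.

S(h_1,k_4): lcm = ab. S = a + b^3 - b.
  reduce S modulo (h_1, h_2, k_3, k_4):
  remainder b^3 + b^2 - b + 2 ≠ 0; add k_5 = b^3 + b^2 - b + 2 to the basis.

The other S-polynomials (S(h_2,k_3), S(h_2,k_4), S(k_3,k_4), S(h_1,k_5), S(h_2,k_5), S(k_3,k_5), S(k_4,k_5)) all reduce to 0 modulo the current basis, so we have a Gröbner basis.
Inter-reduce: drop elements whose leading term is divisible by another's, tail-reduce, and make monic.
Reduced Gröbner basis: {a - b^2 - 2, b^3 + b^2 - b + 2}.

These coincide, so the ideals are equal.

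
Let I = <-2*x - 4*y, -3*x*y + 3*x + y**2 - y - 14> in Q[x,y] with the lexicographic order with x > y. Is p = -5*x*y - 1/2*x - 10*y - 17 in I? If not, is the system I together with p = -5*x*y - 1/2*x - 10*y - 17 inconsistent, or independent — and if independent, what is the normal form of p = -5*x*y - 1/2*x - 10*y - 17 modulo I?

First compute the reduced Gröbner basis of I by Buchberger's algorithm.
f_1 = -2*x - 4*y, LT = x.
f_2 = -3*x*y + 3*x + y**2 - y - 14, LT = x*y.

S(f_1,f_2): lcm = x*y. S = x + 7/3*y**2 - 1/3*y - 14/3.
  leading term x: subtract (-1/2)·f_1 from x + 7/3*y**2 - 1/3*y - 14/3 → 7/3*y**2 - 7/3*y - 14/3
  leading term y**2: no divisor's leading term divides it; move 7/3*y**2 to the remainder.
  leading term y: no divisor's leading term divides it; move -7/3*y to the remainder.
  leading term 1: no divisor's leading term divides it; move -14/3 to the remainder.
  remainder 7/3*y**2 - 7/3*y - 14/3 ≠ 0; add h_3 = 7/3*y**2 - 7/3*y - 14/3 to the basis.

The other S-polynomials (S(f_1,h_3), S(f_2,h_3)) all reduce to 0 modulo the current basis, so we have a Gröbner basis.
Inter-reduce: drop elements whose leading term is divisible by another's, tail-reduce, and make monic.
Reduced Gröbner basis: {x + 2*y, y**2 - y - 2}.
Label its elements g_1 = x + 2*y, g_2 = y**2 - y - 2.

Reduce p = -5*x*y - 1/2*x - 10*y - 17 modulo G:
  leading term x*y: subtract (-5*y)·g_1 from -5*x*y - 1/2*x - 10*y - 17 → -1/2*x + 10*y**2 - 10*y - 17
  leading term x: subtract (-1/2)·g_1 from -1/2*x + 10*y**2 - 10*y - 17 → 10*y**2 - 9*y - 17
  leading term y**2: subtract (10)·g_2 from 10*y**2 - 9*y - 17 → y + 3
  leading term y: no divisor's leading term divides it; move y to the remainder.
  leading term 1: no divisor's leading term divides it; move 3 to the remainder.
  normal form = y + 3.
The normal form is nonzero, so p ∉ I. Since p minus its normal form lies in I, I + (p) = I + (r) where r = y + 3; decide whether this ideal is the whole ring.
Run Buchberger on G together with r (pairs among the g_i already reduce to 0 since G is a Gröbner basis):
g_1 = x + 2*y, LT = x.
g_2 = y**2 - y - 2, LT = y**2.
r = y + 3, LT = y.

S(g_2,r): lcm = y**2. S = -4*y - 2.
  leading term y: subtract (-4)·r from -4*y - 2 → 10
  leading term 1: no divisor's leading term divides it; move 10 to the remainder.
  remainder 10 ≠ 0; add m_4 = 10 to the basis.

The other S-polynomials (S(g_1,g_2), S(g_1,r), S(g_1,m_4), S(g_2,m_4), S(r,m_4)) all reduce to 0 modulo the current basis, so we have a Gröbner basis.
Inter-reduce: drop elements whose leading term is divisible by another's, tail-reduce, and make monic.
Reduced Gröbner basis: {1}.
The reduced Gröbner basis of I + (p) is {1}: the ideal is the whole ring, so the enlarged system has no common solution — adjoining p is inconsistent.

Adjoining -5*x*y - 1/2*x - 10*y - 17 makes the ideal the whole ring: the system is inconsistent.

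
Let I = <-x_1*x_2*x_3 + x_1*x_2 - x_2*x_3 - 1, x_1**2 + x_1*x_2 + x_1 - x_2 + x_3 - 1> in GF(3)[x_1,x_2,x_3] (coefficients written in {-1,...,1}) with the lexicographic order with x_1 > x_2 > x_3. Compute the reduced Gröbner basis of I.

G = {x_1**2 + x_2**2*x_3 + x_2**2 + x_2*x_3**2 + x_2*x_3 - x_2 + x_3 - 1, x_1*x_2 + x_1 - x_2**2*x_3 - x_2**2 - x_2*x_3**2 - x_2*x_3, x_1*x_3 - x_1 - x_2**2*x_3**2 + x_2**2 - x_2*x_3**3 - 1, x_2**3*x_3**2 - x_2**3 + x_2**2*x_3**3 + x_2*x_3 + x_2 + 1}

f_1 = -x_1*x_2*x_3 + x_1*x_2 - x_2*x_3 - 1, LT = x_1*x_2*x_3.
f_2 = x_1**2 + x_1*x_2 + x_1 - x_2 + x_3 - 1, LT = x_1**2.

S(f_1,f_2): lcm = x_1**2*x_2*x_3. S = -x_1**2*x_2 - x_1*x_2**2*x_3 + x_1 + x_2**2*x_3 - x_2*x_3**2 + x_2*x_3.
  leading term x_1**2*x_2: subtract (-x_2)·f_2 from -x_1**2*x_2 - x_1*x_2**2*x_3 + x_1 + x_2**2*x_3 - x_2*x_3**2 + x_2*x_3 → -x_1*x_2**2*x_3 + x_1*x_2**2 + x_1*x_2 + x_1 + x_2**2*x_3 - x_2**2 - x_2*x_3**2 - x_2*x_3 - x_2
  leading term x_1*x_2**2*x_3: subtract (x_2)·f_1 from -x_1*x_2**2*x_3 + x_1*x_2**2 + x_1*x_2 + x_1 + x_2**2*x_3 - x_2**2 - x_2*x_3**2 - x_2*x_3 - x_2 → x_1*x_2 + x_1 - x_2**2*x_3 - x_2**2 - x_2*x_3**2 - x_2*x_3
  leading term x_1*x_2: no divisor's leading term divides it; move x_1*x_2 to the remainder.
  leading term x_1: no divisor's leading term divides it; move x_1 to the remainder.
  leading term x_2**2*x_3: no divisor's leading term divides it; move -x_2**2*x_3 to the remainder.
  leading term x_2**2: no divisor's leading term divides it; move -x_2**2 to the remainder.
  leading term x_2*x_3**2: no divisor's leading term divides it; move -x_2*x_3**2 to the remainder.
  leading term x_2*x_3: no divisor's leading term divides it; move -x_2*x_3 to the remainder.
  remainder x_1*x_2 + x_1 - x_2**2*x_3 - x_2**2 - x_2*x_3**2 - x_2*x_3 ≠ 0; add g_3 = x_1*x_2 + x_1 - x_2**2*x_3 - x_2**2 - x_2*x_3**2 - x_2*x_3 to the basis.

S(f_1,g_3): lcm = x_1*x_2*x_3. S = -x_1*x_2 - x_1*x_3 + x_2**2*x_3**2 + x_2**2*x_3 + x_2*x_3**3 + x_2*x_3**2 + x_2*x_3 + 1.
  leading term x_1*x_2: subtract (-1)·g_3 from -x_1*x_2 - x_1*x_3 + x_2**2*x_3**2 + x_2**2*x_3 + x_2*x_3**3 + x_2*x_3**2 + x_2*x_3 + 1 → -x_1*x_3 + x_1 + x_2**2*x_3**2 - x_2**2 + x_2*x_3**3 + 1
  leading term x_1*x_3: no divisor's leading term divides it; move -x_1*x_3 to the remainder.
  leading term x_1: no divisor's leading term divides it; move x_1 to the remainder.
  leading term x_2**2*x_3**2: no divisor's leading term divides it; move x_2**2*x_3**2 to the remainder.
  leading term x_2**2: no divisor's leading term divides it; move -x_2**2 to the remainder.
  leading term x_2*x_3**3: no divisor's leading term divides it; move x_2*x_3**3 to the remainder.
  leading term 1: no divisor's leading term divides it; move 1 to the remainder.
  remainder -x_1*x_3 + x_1 + x_2**2*x_3**2 - x_2**2 + x_2*x_3**3 + 1 ≠ 0; add g_4 = -x_1*x_3 + x_1 + x_2**2*x_3**2 - x_2**2 + x_2*x_3**3 + 1 to the basis.

S(f_1,g_4): lcm = x_1*x_2*x_3. S = x_2**3*x_3**2 - x_2**3 + x_2**2*x_3**3 + x_2*x_3 + x_2 + 1.
  leading term x_2**3*x_3**2: no divisor's leading term divides it; move x_2**3*x_3**2 to the remainder.
  leading term x_2**3: no divisor's leading term divides it; move -x_2**3 to the remainder.
  leading term x_2**2*x_3**3: no divisor's leading term divides it; move x_2**2*x_3**3 to the remainder.
  leading term x_2*x_3: no divisor's leading term divides it; move x_2*x_3 to the remainder.
  leading term x_2: no divisor's leading term divides it; move x_2 to the remainder.
  leading term 1: no divisor's leading term divides it; move 1 to the remainder.
  remainder x_2**3*x_3**2 - x_2**3 + x_2**2*x_3**3 + x_2*x_3 + x_2 + 1 ≠ 0; add g_5 = x_2**3*x_3**2 - x_2**3 + x_2**2*x_3**3 + x_2*x_3 + x_2 + 1 to the basis.

The other S-polynomials (S(f_2,g_3), S(f_2,g_4), S(g_3,g_4), S(f_1,g_5), S(f_2,g_5), S(g_3,g_5), S(g_4,g_5)) all reduce to 0 modulo the current basis, so we have a Gröbner basis.
Inter-reduce: drop elements whose leading term is divisible by another's, tail-reduce, and make monic.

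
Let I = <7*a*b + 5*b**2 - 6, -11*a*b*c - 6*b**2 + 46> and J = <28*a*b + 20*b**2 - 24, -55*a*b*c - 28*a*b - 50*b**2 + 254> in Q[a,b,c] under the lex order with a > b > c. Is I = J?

Two ideals are equal iff their reduced Gröbner bases coincide (the reduced basis is unique for a fixed ordering).
Buchberger on the first generating set:
f_1 = 7*a*b + 5*b**2 - 6, LT = a*b.
f_2 = -11*a*b*c - 6*b**2 + 46, LT = a*b*c.

S(f_1,f_2): lcm = a*b*c. S = 5/7*b**2*c - 6/11*b**2 - 6/7*c + 46/11.
  leading term b**2*c: no divisor's leading term divides it; move 5/7*b**2*c to the remainder.
  leading term b**2: no divisor's leading term divides it; move -6/11*b**2 to the remainder.
  leading term c: no divisor's leading term divides it; move -6/7*c to the remainder.
  leading term 1: no divisor's leading term divides it; move 46/11 to the remainder.
  remainder 5/7*b**2*c - 6/11*b**2 - 6/7*c + 46/11 ≠ 0; add g_3 = 5/7*b**2*c - 6/11*b**2 - 6/7*c + 46/11 to the basis.

S(f_1,g_3): lcm = a*b**2*c. S = 42/55*a*b**2 + 6/5*a*c - 322/55*a + 5/7*b**3*c - 6/7*b*c.
  leading term a*b**2: subtract (6/55*b)·f_1 from 42/55*a*b**2 + 6/5*a*c - 322/55*a + 5/7*b**3*c - 6/7*b*c → 6/5*a*c - 322/55*a + 5/7*b**3*c - 6/11*b**3 - 6/7*b*c + 36/55*b
  leading term a*c: no divisor's leading term divides it; move 6/5*a*c to the remainder.
  leading term a: no divisor's leading term divides it; move -322/55*a to the remainder.
  leading term b**3*c: subtract (b)·g_3 from 5/7*b**3*c - 6/11*b**3 - 6/7*b*c + 36/55*b → -194/55*b
  leading term b: no divisor's leading term divides it; move -194/55*b to the remainder.
  remainder 6/5*a*c - 322/55*a - 194/55*b ≠ 0; add g_4 = 6/5*a*c - 322/55*a - 194/55*b to the basis.

The other S-polynomials (S(f_2,g_3), S(f_1,g_4), S(f_2,g_4), S(g_3,g_4)) all reduce to 0 modulo the current basis, so we have a Gröbner basis.
Inter-reduce: drop elements whose leading term is divisible by another's, tail-reduce, and make monic.
Reduced Gröbner basis: {a*b + 5/7*b**2 - 6/7, a*c - 161/33*a - 97/33*b, b**2*c - 42/55*b**2 - 6/5*c + 322/55}.

Buchberger on the second generating set:
h_1 = 28*a*b + 20*b**2 - 24, LT = a*b.
h_2 = -55*a*b*c - 28*a*b - 50*b**2 + 254, LT = a*b*c.

S(h_1,h_2): lcm = a*b*c. S = -28/55*a*b + 5/7*b**2*c - 10/11*b**2 - 6/7*c + 254/55.
  leading term a*b: subtract (-1/55)·h_1 from -28/55*a*b + 5/7*b**2*c - 10/11*b**2 - 6/7*c + 254/55 → 5/7*b**2*c - 6/11*b**2 - 6/7*c + 46/11
  leading term b**2*c: no divisor's leading term divides it; move 5/7*b**2*c to the remainder.
  leading term b**2: no divisor's leading term divides it; move -6/11*b**2 to the remainder.
  leading term c: no divisor's leading term divides it; move -6/7*c to the remainder.
  leading term 1: no divisor's leading term divides it; move 46/11 to the remainder.
  remainder 5/7*b**2*c - 6/11*b**2 - 6/7*c + 46/11 ≠ 0; add k_3 = 5/7*b**2*c - 6/11*b**2 - 6/7*c + 46/11 to the basis.

S(h_1,k_3): lcm = a*b**2*c. S = 42/55*a*b**2 + 6/5*a*c - 322/55*a + 5/7*b**3*c - 6/7*b*c.
  leading term a*b**2: subtract (3/110*b)·h_1 from 42/55*a*b**2 + 6/5*a*c - 322/55*a + 5/7*b**3*c - 6/7*b*c → 6/5*a*c - 322/55*a + 5/7*b**3*c - 6/11*b**3 - 6/7*b*c + 36/55*b
  leading term a*c: no divisor's leading term divides it; move 6/5*a*c to the remainder.
  leading term a: no divisor's leading term divides it; move -322/55*a to the remainder.
  leading term b**3*c: subtract (b)·k_3 from 5/7*b**3*c - 6/11*b**3 - 6/7*b*c + 36/55*b → -194/55*b
  leading term b: no divisor's leading term divides it; move -194/55*b to the remainder.
  remainder 6/5*a*c - 322/55*a - 194/55*b ≠ 0; add k_4 = 6/5*a*c - 322/55*a - 194/55*b to the basis.

The other S-polynomials (S(h_2,k_3), S(h_1,k_4), S(h_2,k_4), S(k_3,k_4)) all reduce to 0 modulo the current basis, so we have a Gröbner basis.
Inter-reduce: drop elements whose leading term is divisible by another's, tail-reduce, and make monic.
Reduced Gröbner basis: {a*b + 5/7*b**2 - 6/7, a*c - 161/33*a - 97/33*b, b**2*c - 42/55*b**2 - 6/5*c + 322/55}.

Same reduced basis, so the two generating sets span the same ideal.

Yes, the ideals are equal.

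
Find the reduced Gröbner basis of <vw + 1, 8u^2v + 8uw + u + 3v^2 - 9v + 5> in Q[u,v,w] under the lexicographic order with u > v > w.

f_1 = vw + 1, LT = vw.
f_2 = 8u^2v + 8uw + u + 3v^2 - 9v + 5, LT = u^2v.

S(f_1,f_2): lcm = u^2vw. S = u^2 - uw^2 - 1/8uw - 3/8v^2w + 9/8vw - 5/8w.
  leading term u^2: no divisor's leading term divides it; move u^2 to the remainder.
  leading term uw^2: no divisor's leading term divides it; move -uw^2 to the remainder.
  leading term uw: no divisor's leading term divides it; move -1/8uw to the remainder.
  leading term v^2w: subtract (-3/8v)·f_1 from -3/8v^2w + 9/8vw - 5/8w → 9/8vw + 3/8v - 5/8w
  leading term vw: subtract (9/8)·f_1 from 9/8vw + 3/8v - 5/8w → 3/8v - 5/8w - 9/8
  leading term v: no divisor's leading term divides it; move 3/8v to the remainder.
  leading term w: no divisor's leading term divides it; move -5/8w to the remainder.
  leading term 1: no divisor's leading term divides it; move -9/8 to the remainder.
  remainder u^2 - uw^2 - 1/8uw + 3/8v - 5/8w - 9/8 ≠ 0; add g_3 = u^2 - uw^2 - 1/8uw + 3/8v - 5/8w - 9/8 to the basis.

The other S-polynomials (S(f_1,g_3), S(f_2,g_3)) all reduce to 0 modulo the current basis, so we have a Gröbner basis.
Inter-reduce: drop elements whose leading term is divisible by another's, tail-reduce, and make monic.

G = {u^2 - uw^2 - 1/8uw + 3/8v - 5/8w - 9/8, vw + 1}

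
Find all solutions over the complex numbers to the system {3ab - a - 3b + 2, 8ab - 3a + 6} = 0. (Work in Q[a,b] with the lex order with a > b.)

{(2, 0), (9, 7/24)}

Compute a lex Gröbner basis by Buchberger's algorithm.
f_1 = 3ab - a - 3b + 2, LT = ab.
f_2 = 8ab - 3a + 6, LT = ab.

S(f_1,f_2): lcm = ab. S = 1/24a - b - 1/12.
  reduce S modulo (f_1, f_2):
  remainder 1/24a - b - 1/12 ≠ 0; add h_3 = 1/24a - b - 1/12 to the basis.

S(f_1,h_3): lcm = ab. S = -1/3a + 24b^2 + b + 2/3.
  reduce S modulo (f_1, f_2, h_3):
  remainder 24b^2 - 7b ≠ 0; add h_4 = 24b^2 - 7b to the basis.

The other S-polynomials (S(f_2,h_3), S(f_1,h_4), S(f_2,h_4), S(h_3,h_4)) all reduce to 0 modulo the current basis, so we have a Gröbner basis.
Inter-reduce: drop elements whose leading term is divisible by another's, tail-reduce, and make monic.
Reduced Gröbner basis: {a - 24b - 2, b^2 - 7/24b}.

Elimination: the polynomial b^2 - 7/24b lies in the elimination ideal for b, so b ∈ {0, 7/24}. For each such b, the remaining basis elements (now univariate) give the rest of the solution.
  b = 0: the earlier basis element becomes a - 2 = 0, giving a = 2 — point (2, 0).
  b = 7/24: the earlier basis element becomes a - 9 = 0, giving a = 9 — point (9, 7/24).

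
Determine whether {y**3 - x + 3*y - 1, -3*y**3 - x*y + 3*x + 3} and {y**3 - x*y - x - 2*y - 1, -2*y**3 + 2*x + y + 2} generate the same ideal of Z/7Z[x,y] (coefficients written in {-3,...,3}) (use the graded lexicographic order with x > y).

For a fixed monomial order, each ideal has a unique reduced Gröbner basis; comparing bases decides equality.
Buchberger on the first generating set:
f_1 = y**3 - x + 3*y - 1, LT = y**3.
f_2 = -3*y**3 - x*y + 3*x + 3, LT = y**3.

S(f_1,f_2): lcm = y**3. S = 2*x*y + 3*y.
  leading term x*y: no divisor's leading term divides it; move 2*x*y to the remainder.
  leading term y: no divisor's leading term divides it; move 3*y to the remainder.
  remainder 2*x*y + 3*y ≠ 0; add g_3 = 2*x*y + 3*y to the basis.

S(f_1,g_3): lcm = x*y**3. S = 2*y**3 - x**2 + 3*x*y - x.
  leading term y**3: subtract (2)·f_1 from 2*y**3 - x**2 + 3*x*y - x → -x**2 + 3*x*y + x + y + 2
  leading term x**2: no divisor's leading term divides it; move -x**2 to the remainder.
  leading term x*y: subtract (-2)·g_3 from 3*x*y + x + y + 2 → x + 2
  leading term x: no divisor's leading term divides it; move x to the remainder.
  leading term 1: no divisor's leading term divides it; move 2 to the remainder.
  remainder -x**2 + x + 2 ≠ 0; add g_4 = -x**2 + x + 2 to the basis.

The other S-polynomials (S(f_2,g_3), S(f_1,g_4), S(f_2,g_4), S(g_3,g_4)) all reduce to 0 modulo the current basis, so we have a Gröbner basis.
Inter-reduce: drop elements whose leading term is divisible by another's, tail-reduce, and make monic.
Reduced Gröbner basis: {y**3 - x + 3*y - 1, x**2 - x - 2, x*y - 2*y}.

Buchberger on the second generating set:
h_1 = y**3 - x*y - x - 2*y - 1, LT = y**3.
h_2 = -2*y**3 + 2*x + y + 2, LT = y**3.

S(h_1,h_2): lcm = y**3. S = -x*y + 2*y.
  leading term x*y: no divisor's leading term divides it; move -x*y to the remainder.
  leading term y: no divisor's leading term divides it; move 2*y to the remainder.
  remainder -x*y + 2*y ≠ 0; add k_3 = -x*y + 2*y to the basis.

S(h_1,k_3): lcm = x*y**3. S = -x**2*y + 2*y**3 - x**2 - 2*x*y - x.
  leading term x**2*y: subtract (x)·k_3 from -x**2*y + 2*y**3 - x**2 - 2*x*y - x → 2*y**3 - x**2 + 3*x*y - x
  leading term y**3: subtract (2)·h_1 from 2*y**3 - x**2 + 3*x*y - x → -x**2 - 2*x*y + x - 3*y + 2
  leading term x**2: no divisor's leading term divides it; move -x**2 to the remainder.
  leading term x*y: subtract (2)·k_3 from -2*x*y + x - 3*y + 2 → x + 2
  leading term x: no divisor's leading term divides it; move x to the remainder.
  leading term 1: no divisor's leading term divides it; move 2 to the remainder.
  remainder -x**2 + x + 2 ≠ 0; add k_4 = -x**2 + x + 2 to the basis.

The other S-polynomials (S(h_2,k_3), S(h_1,k_4), S(h_2,k_4), S(k_3,k_4)) all reduce to 0 modulo the current basis, so we have a Gröbner basis.
Inter-reduce: drop elements whose leading term is divisible by another's, tail-reduce, and make monic.
Reduced Gröbner basis: {y**3 - x + 3*y - 1, x**2 - x - 2, x*y - 2*y}.

These coincide, so the ideals are equal.
The choice of monomial ordering does not affect the verdict — as long as both bases are computed under the same ordering, their equality decides ideal equality.

Yes, the ideals are equal.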